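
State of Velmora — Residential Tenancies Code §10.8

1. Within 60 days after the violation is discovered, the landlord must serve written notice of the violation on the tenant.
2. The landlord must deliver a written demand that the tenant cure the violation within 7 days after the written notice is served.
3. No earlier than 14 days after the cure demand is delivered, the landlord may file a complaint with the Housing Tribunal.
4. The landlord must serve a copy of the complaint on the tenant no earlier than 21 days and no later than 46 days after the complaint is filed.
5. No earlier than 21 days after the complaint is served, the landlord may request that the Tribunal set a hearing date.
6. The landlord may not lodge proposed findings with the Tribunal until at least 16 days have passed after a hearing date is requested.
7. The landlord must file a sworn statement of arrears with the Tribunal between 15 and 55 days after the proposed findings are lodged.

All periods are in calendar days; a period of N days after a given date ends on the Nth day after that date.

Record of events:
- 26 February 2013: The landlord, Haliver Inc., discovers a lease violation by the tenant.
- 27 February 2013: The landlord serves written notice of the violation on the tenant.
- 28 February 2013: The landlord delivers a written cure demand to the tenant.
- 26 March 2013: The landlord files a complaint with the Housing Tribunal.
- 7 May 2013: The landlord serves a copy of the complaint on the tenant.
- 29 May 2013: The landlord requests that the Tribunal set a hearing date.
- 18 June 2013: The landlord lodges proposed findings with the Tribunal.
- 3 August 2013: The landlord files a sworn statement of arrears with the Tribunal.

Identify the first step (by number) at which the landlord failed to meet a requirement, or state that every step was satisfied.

None — every step was satisfied

(1) due by 26 February 2013 + 60 days = 27 April 2013; 27 February 2013 is within that limit.
(2) due by 27 February 2013 + 7 days = 6 March 2013; completed 28 February 2013, before the deadline.
(3) permitted from 28 February 2013 + 14 days = 14 March 2013 onward; done 26 March 2013, after the minimum wait.
(4) the permitted window runs from 26 March 2013 + 21 = 16 April 2013 to 26 March 2013 + 46 = 11 May 2013; done 7 May 2013, which is between those dates.
(5) permitted from 7 May 2013 + 21 days = 28 May 2013 onward; 29 May 2013 is on or after that date.
(6) permitted from 29 May 2013 + 16 days = 14 June 2013 onward; done 18 June 2013, after the minimum wait.
(7) the permitted window runs from 18 June 2013 + 15 = 3 July 2013 to 18 June 2013 + 55 = 12 August 2013; done 3 August 2013, which is between those dates.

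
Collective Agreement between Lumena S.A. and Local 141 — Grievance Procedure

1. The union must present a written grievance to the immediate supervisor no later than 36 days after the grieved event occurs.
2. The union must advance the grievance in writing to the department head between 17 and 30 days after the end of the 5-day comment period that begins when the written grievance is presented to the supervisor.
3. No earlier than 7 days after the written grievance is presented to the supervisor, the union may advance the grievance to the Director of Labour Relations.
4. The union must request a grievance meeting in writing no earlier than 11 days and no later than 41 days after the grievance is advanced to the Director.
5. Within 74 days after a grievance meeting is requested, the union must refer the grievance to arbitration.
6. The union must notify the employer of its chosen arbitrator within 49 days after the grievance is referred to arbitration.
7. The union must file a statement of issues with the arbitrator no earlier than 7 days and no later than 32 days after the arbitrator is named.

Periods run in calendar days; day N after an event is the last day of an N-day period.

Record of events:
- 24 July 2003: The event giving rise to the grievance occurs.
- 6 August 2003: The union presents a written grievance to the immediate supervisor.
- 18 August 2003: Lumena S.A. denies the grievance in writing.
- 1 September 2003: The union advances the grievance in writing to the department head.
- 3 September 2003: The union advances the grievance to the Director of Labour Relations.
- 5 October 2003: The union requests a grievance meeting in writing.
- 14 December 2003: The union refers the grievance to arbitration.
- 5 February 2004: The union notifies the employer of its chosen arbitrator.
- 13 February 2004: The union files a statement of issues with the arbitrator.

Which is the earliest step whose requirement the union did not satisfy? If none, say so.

Step 6

(1) due by 24 July 2003 + 36 days = 29 August 2003; 6 August 2003 is within that limit.
(2) the permitted window runs from 11 August 2003 + 17 = 28 August 2003 to 11 August 2003 + 30 = 10 September 2003; done 1 September 2003, which is between those dates.
(3) permitted from 6 August 2003 + 7 days = 13 August 2003 onward; done 3 September 2003 — permitted.
(4) the permitted window runs from 3 September 2003 + 11 = 14 September 2003 to 3 September 2003 + 41 = 14 October 2003; done 5 October 2003 — within the window.
(5) due by 5 October 2003 + 74 days = 18 December 2003; done 14 December 2003 — timely.
(6) due by 14 December 2003 + 49 days = 1 February 2004; done 5 February 2004 — 4 days late.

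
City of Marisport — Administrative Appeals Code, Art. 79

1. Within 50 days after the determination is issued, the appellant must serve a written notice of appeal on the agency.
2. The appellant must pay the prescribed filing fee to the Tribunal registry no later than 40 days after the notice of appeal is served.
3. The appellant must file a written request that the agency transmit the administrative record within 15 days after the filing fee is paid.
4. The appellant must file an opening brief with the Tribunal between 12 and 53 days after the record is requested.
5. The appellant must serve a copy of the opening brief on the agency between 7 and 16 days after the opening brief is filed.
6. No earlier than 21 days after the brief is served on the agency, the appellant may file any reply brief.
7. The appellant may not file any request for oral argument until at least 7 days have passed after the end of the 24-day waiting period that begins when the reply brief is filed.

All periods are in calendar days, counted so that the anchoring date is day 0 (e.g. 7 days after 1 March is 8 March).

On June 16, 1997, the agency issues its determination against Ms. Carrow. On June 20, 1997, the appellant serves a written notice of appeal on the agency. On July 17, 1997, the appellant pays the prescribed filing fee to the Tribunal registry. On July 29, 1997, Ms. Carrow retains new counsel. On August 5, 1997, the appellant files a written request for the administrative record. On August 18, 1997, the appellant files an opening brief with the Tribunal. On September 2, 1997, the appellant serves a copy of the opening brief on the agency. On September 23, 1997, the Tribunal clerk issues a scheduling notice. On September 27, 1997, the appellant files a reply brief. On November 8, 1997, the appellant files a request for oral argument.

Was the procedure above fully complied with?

No

(1) due by June 16, 1997 + 50 days = August 5, 1997; done June 20, 1997 — timely.
(2) due by June 20, 1997 + 40 days = July 30, 1997; July 17, 1997 is within that limit.
(3) due by July 17, 1997 + 15 days = August 1, 1997; done August 5, 1997 — 4 days late.
The analysis stops there.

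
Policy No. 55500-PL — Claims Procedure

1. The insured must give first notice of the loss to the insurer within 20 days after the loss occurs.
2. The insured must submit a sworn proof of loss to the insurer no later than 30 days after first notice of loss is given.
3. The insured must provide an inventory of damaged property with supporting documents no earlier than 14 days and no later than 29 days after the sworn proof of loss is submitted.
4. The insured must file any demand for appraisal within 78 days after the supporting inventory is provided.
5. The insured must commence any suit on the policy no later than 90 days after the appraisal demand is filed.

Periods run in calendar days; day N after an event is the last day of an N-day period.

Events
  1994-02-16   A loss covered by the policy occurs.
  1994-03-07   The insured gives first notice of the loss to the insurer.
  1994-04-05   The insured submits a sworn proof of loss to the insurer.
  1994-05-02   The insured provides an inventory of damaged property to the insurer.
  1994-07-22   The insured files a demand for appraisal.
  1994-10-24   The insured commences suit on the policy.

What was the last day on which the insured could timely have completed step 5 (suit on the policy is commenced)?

1994-10-20

Step 5 runs from 1994-07-22, when the appraisal demand is filed. 90 days after 1994-07-22 is 1994-10-20.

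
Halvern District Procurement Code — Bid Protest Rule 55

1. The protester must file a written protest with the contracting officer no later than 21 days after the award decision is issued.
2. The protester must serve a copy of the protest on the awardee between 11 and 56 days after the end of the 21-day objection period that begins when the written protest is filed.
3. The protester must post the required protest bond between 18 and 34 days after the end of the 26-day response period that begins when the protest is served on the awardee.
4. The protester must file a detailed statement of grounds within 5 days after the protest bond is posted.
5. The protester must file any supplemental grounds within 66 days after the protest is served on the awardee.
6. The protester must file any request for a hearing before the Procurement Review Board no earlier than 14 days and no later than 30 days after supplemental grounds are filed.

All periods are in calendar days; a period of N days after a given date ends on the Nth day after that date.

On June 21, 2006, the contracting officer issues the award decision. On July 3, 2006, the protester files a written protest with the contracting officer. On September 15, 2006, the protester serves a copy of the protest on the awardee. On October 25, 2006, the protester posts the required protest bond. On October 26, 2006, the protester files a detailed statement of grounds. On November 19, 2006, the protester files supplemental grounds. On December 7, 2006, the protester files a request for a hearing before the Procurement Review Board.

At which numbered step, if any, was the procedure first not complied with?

Step 3

Step 1 — counting 21 days from June 21, 2006 (when the award decision is issued) gives a deadline of July 12, 2006; done July 3, 2006 — timely.
Step 2 — 11 and 56 days from July 24, 2006 (end of the 21-day objection period, which began when the written protest is filed on July 3, 2006) are August 4, 2006 and September 18, 2006 respectively; September 15, 2006 falls inside that range.
Step 3 — 18 and 34 days from October 11, 2006 (end of the 26-day response period, which began when the protest is served on the awardee on September 15, 2006) are October 29, 2006 and November 14, 2006 respectively; October 25, 2006 is 4 days too early.
The analysis stops there.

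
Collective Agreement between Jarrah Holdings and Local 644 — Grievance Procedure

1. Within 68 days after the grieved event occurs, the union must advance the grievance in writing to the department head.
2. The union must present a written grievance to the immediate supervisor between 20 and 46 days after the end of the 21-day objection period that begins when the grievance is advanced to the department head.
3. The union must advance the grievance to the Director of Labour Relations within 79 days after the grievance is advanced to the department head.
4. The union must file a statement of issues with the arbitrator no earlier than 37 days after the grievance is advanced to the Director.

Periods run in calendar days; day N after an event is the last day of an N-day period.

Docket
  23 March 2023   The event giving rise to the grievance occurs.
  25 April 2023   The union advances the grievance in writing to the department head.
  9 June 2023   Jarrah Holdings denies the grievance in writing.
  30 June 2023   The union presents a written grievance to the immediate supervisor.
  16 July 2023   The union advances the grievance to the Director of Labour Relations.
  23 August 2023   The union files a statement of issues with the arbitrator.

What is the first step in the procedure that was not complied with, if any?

(1) due by 23 March 2023 + 68 days = 30 May 2023; completed 25 April 2023, before the deadline.
(2) the permitted window runs from 16 May 2023 + 20 = 5 June 2023 to 16 May 2023 + 46 = 1 July 2023; done 30 June 2023 — within the window.
(3) due by 25 April 2023 + 79 days = 13 July 2023; 16 July 2023 misses that deadline by 3 days.

Step 3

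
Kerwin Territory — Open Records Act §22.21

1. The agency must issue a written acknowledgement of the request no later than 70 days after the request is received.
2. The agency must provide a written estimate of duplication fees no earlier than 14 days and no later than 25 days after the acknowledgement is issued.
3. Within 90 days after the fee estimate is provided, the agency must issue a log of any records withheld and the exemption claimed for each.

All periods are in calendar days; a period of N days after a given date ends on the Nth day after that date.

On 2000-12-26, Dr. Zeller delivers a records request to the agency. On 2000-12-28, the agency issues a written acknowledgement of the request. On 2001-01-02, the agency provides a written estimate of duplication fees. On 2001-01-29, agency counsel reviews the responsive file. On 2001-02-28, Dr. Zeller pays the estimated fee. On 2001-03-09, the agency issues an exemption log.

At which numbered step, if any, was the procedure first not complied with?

Step 2

(1) due by 2000-12-26 + 70 days = 2001-03-06; 2000-12-28 is within that limit.
(2) the permitted window runs from 2000-12-28 + 14 = 2001-01-11 to 2000-12-28 + 25 = 2001-01-22; done 2001-01-02 — 9 days before the window opened.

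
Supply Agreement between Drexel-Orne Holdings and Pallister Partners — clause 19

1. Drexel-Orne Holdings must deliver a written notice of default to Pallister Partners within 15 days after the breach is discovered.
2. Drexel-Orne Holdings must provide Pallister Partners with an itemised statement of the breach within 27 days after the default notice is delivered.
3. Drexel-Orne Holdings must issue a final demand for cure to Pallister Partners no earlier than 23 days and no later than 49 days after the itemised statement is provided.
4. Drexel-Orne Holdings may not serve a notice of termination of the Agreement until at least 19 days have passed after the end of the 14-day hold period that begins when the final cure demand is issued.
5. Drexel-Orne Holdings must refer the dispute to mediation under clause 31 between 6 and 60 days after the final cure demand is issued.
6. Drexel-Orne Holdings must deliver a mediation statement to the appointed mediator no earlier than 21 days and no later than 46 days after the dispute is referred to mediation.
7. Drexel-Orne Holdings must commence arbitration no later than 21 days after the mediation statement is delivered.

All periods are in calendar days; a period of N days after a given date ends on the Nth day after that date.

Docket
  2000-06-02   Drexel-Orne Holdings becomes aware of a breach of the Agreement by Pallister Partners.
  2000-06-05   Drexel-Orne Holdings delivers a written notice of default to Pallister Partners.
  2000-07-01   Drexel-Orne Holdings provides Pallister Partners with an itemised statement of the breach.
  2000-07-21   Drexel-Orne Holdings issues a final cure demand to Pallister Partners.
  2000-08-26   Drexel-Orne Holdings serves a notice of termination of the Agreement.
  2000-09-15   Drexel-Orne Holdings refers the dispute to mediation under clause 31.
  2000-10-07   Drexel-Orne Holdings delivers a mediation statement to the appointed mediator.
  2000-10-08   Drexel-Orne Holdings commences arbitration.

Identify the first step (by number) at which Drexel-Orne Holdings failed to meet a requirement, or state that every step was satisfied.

Step 3

Step 1 — counting 15 days from 2000-06-02 (when the breach is discovered) gives a deadline of 2000-06-17; done 2000-06-05 — timely.
Step 2 — counting 27 days from 2000-06-05 (when the default notice is delivered) gives a deadline of 2000-07-02; 2000-07-01 is within that limit.
Step 3 — 23 and 49 days from 2000-07-01 (when the itemised statement is provided) are 2000-07-24 and 2000-08-19 respectively; 2000-07-21 is 3 days too early.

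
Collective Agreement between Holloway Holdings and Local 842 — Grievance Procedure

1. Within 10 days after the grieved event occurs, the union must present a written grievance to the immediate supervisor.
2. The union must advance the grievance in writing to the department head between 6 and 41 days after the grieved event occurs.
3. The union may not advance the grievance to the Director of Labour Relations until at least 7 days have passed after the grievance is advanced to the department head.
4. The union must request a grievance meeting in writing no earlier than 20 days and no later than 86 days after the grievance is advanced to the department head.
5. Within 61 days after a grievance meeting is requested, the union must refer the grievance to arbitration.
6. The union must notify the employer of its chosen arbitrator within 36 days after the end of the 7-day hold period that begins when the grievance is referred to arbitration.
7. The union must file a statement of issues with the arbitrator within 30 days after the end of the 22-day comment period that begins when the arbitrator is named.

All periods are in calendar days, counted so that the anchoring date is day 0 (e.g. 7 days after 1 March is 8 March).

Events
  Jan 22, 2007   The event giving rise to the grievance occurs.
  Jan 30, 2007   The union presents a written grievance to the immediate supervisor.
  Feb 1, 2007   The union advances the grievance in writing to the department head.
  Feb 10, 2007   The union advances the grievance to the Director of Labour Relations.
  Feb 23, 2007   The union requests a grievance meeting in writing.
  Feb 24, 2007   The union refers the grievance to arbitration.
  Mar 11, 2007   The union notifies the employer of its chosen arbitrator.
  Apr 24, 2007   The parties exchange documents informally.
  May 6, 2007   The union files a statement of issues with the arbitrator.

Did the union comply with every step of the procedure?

No

Step 1: 10 days after Jan 22, 2007 (when the grieved event occurs) is Feb 1, 2007; completed Jan 30, 2007, before the deadline.
Step 2: the window is 6–41 days after Jan 22, 2007 (when the grieved event occurs), so Jan 28, 2007 through Mar 4, 2007; done Feb 1, 2007 — within the window.
Step 3: the earliest permitted date is 7 days after Feb 1, 2007 (when the grievance is advanced to the department head), i.e. Feb 8, 2007; done Feb 10, 2007, after the minimum wait.
Step 4: the window is 20–86 days after Feb 1, 2007 (when the grievance is advanced to the department head), so Feb 21, 2007 through Apr 28, 2007; Feb 23, 2007 falls inside that range.
Step 5: 61 days after Feb 23, 2007 (when a grievance meeting is requested) is Apr 25, 2007; Feb 24, 2007 is within that limit.
Step 6: 36 days after Mar 3, 2007 (end of the 7-day hold period, which began when the grievance is referred to arbitration on Feb 24, 2007) is Apr 8, 2007; completed Mar 11, 2007, before the deadline.
Step 7: 30 days after Apr 2, 2007 (end of the 22-day comment period, which began when the arbitrator is named on Mar 11, 2007) is May 2, 2007; May 6, 2007 misses that deadline by 4 days.
No need to go further; step 7 was not satisfied.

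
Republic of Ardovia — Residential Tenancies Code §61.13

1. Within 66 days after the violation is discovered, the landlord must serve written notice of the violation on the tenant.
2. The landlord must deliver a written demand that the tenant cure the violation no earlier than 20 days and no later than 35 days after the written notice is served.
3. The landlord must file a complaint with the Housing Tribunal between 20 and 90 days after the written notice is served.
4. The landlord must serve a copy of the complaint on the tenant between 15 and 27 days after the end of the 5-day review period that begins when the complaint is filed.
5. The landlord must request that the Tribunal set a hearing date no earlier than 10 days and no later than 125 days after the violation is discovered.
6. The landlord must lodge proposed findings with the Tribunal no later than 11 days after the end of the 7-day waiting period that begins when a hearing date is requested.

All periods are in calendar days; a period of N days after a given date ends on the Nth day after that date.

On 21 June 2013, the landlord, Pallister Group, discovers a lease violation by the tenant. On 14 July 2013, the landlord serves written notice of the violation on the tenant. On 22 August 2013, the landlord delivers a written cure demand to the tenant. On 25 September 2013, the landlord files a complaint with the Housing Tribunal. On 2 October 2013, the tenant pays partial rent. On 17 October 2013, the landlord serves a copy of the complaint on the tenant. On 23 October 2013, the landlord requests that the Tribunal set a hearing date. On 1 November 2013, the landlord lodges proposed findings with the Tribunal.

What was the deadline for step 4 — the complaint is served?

The complaint is filed on 25 September 2013; the 5-day review period therefore ends 30 September 2013, and step 4 runs from that date. The window is 15–27 days after 30 September 2013; it closes on 27 October 2013.

27 October 2013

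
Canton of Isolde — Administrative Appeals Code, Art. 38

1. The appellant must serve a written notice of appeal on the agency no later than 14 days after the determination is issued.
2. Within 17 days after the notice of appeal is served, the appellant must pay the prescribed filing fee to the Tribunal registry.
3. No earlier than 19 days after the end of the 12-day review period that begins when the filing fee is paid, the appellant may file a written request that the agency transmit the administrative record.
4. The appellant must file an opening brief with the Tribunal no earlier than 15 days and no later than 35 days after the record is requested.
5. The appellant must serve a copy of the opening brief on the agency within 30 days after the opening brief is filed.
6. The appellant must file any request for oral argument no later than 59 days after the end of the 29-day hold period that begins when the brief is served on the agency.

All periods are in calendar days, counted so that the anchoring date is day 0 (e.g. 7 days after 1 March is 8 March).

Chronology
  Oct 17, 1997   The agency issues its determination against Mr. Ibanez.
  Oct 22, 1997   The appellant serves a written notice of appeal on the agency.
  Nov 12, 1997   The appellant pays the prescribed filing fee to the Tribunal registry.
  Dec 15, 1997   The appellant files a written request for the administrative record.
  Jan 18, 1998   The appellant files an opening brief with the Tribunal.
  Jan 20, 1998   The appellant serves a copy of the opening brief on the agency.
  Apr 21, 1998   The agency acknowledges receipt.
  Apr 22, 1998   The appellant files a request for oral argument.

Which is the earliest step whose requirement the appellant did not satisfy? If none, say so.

Step 2

(1) due by Oct 17, 1997 + 14 days = Oct 31, 1997; done Oct 22, 1997 — timely.
(2) due by Oct 22, 1997 + 17 days = Nov 8, 1997; not done until Nov 12, 1997, 4 days after the deadline.
That is the first point of non-compliance.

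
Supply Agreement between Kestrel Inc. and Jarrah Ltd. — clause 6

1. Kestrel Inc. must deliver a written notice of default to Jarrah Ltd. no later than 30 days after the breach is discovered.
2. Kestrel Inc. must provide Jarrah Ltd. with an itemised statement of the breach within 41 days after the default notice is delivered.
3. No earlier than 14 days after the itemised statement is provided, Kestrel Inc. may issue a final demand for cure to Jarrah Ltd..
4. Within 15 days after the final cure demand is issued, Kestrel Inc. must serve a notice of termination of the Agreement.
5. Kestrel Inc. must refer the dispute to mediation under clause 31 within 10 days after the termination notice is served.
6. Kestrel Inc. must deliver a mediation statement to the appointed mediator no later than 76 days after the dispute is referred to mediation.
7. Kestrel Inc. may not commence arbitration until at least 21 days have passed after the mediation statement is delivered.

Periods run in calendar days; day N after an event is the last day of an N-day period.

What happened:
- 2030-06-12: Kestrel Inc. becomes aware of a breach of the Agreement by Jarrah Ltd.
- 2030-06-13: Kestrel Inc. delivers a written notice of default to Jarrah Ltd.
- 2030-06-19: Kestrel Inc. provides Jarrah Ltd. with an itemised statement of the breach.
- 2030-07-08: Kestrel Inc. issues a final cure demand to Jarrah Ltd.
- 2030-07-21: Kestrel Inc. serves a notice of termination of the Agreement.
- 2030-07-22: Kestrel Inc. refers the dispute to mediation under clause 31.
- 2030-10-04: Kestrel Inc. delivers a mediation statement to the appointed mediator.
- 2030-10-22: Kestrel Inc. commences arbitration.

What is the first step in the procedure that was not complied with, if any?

Step 1 — counting 30 days from 2030-06-12 (when the breach is discovered) gives a deadline of 2030-07-12; done 2030-06-13 — timely.
Step 2 — counting 41 days from 2030-06-13 (when the default notice is delivered) gives a deadline of 2030-07-24; done 2030-06-19 — timely.
Step 3 — must wait 14 days from 2030-06-19 (when the itemised statement is provided), so not before 2030-07-03; done 2030-07-08, after the minimum wait.
Step 4 — counting 15 days from 2030-07-08 (when the final cure demand is issued) gives a deadline of 2030-07-23; done 2030-07-21 — timely.
Step 5 — counting 10 days from 2030-07-21 (when the termination notice is served) gives a deadline of 2030-07-31; done 2030-07-22 — timely.
Step 6 — counting 76 days from 2030-07-22 (when the dispute is referred to mediation) gives a deadline of 2030-10-06; 2030-10-04 is within that limit.
Step 7 — must wait 21 days from 2030-10-04 (when the mediation statement is delivered), so not before 2030-10-25; done 2030-10-22 — 3 days too early.
The procedure was therefore not followed at step 7.

Step 7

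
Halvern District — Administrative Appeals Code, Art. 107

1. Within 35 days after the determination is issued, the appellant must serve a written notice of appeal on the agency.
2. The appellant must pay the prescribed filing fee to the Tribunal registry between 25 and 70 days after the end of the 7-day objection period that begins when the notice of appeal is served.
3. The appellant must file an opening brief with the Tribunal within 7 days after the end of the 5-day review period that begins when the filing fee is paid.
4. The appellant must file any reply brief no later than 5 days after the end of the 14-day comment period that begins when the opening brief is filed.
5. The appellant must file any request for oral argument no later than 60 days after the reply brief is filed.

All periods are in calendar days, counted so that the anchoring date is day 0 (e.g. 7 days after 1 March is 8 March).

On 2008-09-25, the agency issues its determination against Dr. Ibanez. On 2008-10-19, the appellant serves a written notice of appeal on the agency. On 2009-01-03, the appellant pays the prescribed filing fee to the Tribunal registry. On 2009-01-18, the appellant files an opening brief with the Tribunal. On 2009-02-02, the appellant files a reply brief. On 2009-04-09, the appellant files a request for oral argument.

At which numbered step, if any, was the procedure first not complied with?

Step 3

Step 1 — counting 35 days from 2008-09-25 (when the determination is issued) gives a deadline of 2008-10-30; 2008-10-19 is within that limit.
Step 2 — 25 and 70 days from 2008-10-26 (end of the 7-day objection period, which began when the notice of appeal is served on 2008-10-19) are 2008-11-20 and 2009-01-04 respectively; done 2009-01-03, which is between those dates.
Step 3 — counting 7 days from 2009-01-08 (end of the 5-day review period, which began when the filing fee is paid on 2009-01-03) gives a deadline of 2009-01-15; done 2009-01-18 — 3 days late.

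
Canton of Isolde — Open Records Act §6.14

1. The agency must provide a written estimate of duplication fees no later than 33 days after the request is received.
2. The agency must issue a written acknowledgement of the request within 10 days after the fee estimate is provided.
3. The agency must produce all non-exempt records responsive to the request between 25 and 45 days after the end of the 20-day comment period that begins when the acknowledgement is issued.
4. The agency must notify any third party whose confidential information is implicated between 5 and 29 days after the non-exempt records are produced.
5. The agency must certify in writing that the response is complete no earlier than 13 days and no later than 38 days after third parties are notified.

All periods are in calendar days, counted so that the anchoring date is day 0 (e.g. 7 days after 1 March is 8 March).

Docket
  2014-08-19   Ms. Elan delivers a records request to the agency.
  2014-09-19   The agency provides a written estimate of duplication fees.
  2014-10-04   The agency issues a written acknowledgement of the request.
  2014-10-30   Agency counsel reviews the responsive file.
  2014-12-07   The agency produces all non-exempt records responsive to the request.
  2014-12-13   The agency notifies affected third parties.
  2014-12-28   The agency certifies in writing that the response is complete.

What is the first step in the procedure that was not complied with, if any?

Step 2

(1) due by 2014-08-19 + 33 days = 2014-09-21; done 2014-09-19 — timely.
(2) due by 2014-09-19 + 10 days = 2014-09-29; not done until 2014-10-04, 5 days after the deadline.
That is the first point of non-compliance.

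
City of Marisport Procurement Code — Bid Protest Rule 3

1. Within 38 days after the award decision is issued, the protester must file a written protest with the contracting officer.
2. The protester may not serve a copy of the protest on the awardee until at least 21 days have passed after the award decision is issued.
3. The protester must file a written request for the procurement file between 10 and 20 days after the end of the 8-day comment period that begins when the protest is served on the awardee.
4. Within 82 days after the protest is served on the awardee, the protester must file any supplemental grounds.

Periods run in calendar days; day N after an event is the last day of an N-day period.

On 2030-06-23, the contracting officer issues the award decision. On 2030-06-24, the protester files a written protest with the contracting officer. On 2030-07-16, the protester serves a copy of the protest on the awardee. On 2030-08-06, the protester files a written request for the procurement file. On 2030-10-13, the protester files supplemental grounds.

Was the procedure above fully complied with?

No

Step 1: 38 days after 2030-06-23 (when the award decision is issued) is 2030-07-31; done 2030-06-24 — timely.
Step 2: the earliest permitted date is 21 days after 2030-06-23 (when the award decision is issued), i.e. 2030-07-14; 2030-07-16 is on or after that date.
Step 3: the window is 10–20 days after 2030-07-24 (end of the 8-day comment period, which began when the protest is served on the awardee on 2030-07-16), so 2030-08-03 through 2030-08-13; 2030-08-06 falls inside that range.
Step 4: 82 days after 2030-07-16 (when the protest is served on the awardee) is 2030-10-06; 2030-10-13 misses that deadline by 7 days.
The analysis stops there.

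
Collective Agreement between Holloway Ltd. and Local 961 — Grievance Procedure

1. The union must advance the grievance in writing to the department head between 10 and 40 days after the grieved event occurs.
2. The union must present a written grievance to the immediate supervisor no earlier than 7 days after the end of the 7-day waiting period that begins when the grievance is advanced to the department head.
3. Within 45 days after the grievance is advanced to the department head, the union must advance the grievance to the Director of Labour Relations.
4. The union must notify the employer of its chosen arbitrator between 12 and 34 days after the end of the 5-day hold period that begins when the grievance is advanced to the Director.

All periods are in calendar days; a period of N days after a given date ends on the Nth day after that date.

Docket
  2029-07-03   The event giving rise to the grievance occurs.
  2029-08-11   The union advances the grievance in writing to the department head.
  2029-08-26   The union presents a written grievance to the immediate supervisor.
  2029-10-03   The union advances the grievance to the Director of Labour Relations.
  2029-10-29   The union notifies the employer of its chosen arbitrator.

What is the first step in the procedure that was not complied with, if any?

Step 1 — 10 and 40 days from 2029-07-03 (when the grieved event occurs) are 2029-07-13 and 2029-08-12 respectively; done 2029-08-11, which is between those dates.
Step 2 — must wait 7 days from 2029-08-18 (end of the 7-day waiting period, which began when the grievance is advanced to the department head on 2029-08-11), so not before 2029-08-25; 2029-08-26 is on or after that date.
Step 3 — counting 45 days from 2029-08-11 (when the grievance is advanced to the department head) gives a deadline of 2029-09-25; done 2029-10-03 — 8 days late.

Step 3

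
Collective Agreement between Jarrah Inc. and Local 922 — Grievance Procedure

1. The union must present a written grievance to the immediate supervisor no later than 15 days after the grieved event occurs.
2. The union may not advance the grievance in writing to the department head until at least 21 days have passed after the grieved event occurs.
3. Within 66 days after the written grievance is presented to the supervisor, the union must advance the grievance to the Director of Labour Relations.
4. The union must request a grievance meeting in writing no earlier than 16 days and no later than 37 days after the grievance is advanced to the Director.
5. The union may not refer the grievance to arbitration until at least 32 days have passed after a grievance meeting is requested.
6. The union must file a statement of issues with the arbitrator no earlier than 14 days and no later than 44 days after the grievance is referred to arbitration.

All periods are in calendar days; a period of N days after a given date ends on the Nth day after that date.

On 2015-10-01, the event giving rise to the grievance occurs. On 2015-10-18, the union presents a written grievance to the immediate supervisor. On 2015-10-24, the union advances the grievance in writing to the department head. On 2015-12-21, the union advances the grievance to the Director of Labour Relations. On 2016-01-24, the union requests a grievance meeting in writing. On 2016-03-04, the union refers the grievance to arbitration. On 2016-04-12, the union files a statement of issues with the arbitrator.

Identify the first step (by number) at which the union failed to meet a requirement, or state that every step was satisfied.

Step 1

(1) due by 2015-10-01 + 15 days = 2015-10-16; 2015-10-18 misses that deadline by 2 days.
The analysis stops there.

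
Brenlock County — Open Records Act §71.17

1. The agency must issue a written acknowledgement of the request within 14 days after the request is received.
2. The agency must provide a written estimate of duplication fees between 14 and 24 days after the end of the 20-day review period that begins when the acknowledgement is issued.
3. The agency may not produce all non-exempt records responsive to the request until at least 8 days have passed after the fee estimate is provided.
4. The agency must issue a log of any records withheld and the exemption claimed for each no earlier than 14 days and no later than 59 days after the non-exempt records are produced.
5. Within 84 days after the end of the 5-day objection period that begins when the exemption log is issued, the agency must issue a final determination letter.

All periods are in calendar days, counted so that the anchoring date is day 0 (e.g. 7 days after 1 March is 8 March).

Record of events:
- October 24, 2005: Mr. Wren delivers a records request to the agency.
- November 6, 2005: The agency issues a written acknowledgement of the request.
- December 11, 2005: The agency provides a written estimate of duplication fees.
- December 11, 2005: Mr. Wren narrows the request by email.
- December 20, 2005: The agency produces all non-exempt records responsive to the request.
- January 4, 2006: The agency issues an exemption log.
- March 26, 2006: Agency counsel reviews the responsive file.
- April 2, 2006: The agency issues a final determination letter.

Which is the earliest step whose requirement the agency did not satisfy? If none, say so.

None — every step was satisfied

(1) due by October 24, 2005 + 14 days = November 7, 2005; completed November 6, 2005, before the deadline.
(2) the permitted window runs from November 26, 2005 + 14 = December 10, 2005 to November 26, 2005 + 24 = December 20, 2005; done December 11, 2005 — within the window.
(3) permitted from December 11, 2005 + 8 days = December 19, 2005 onward; done December 20, 2005, after the minimum wait.
(4) the permitted window runs from December 20, 2005 + 14 = January 3, 2006 to December 20, 2005 + 59 = February 17, 2006; January 4, 2006 falls inside that range.
(5) due by January 9, 2006 + 84 days = April 3, 2006; completed April 2, 2006, before the deadline.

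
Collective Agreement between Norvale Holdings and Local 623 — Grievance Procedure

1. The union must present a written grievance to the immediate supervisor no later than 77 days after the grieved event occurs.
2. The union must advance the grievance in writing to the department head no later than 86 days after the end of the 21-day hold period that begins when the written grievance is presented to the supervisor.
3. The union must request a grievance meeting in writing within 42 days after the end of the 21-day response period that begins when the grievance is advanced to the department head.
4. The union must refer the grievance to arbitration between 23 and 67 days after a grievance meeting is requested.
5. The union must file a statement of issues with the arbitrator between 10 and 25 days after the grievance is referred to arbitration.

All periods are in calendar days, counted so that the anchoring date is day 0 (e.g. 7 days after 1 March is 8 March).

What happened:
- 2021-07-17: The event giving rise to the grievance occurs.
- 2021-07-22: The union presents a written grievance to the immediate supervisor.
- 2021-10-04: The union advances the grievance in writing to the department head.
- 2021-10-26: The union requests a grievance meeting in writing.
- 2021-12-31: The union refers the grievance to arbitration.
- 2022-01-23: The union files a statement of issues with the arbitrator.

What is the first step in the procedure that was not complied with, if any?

None — every step was satisfied

Step 1 — counting 77 days from 2021-07-17 (when the grieved event occurs) gives a deadline of 2021-10-02; done 2021-07-22 — timely.
Step 2 — counting 86 days from 2021-08-12 (end of the 21-day hold period, which began when the written grievance is presented to the supervisor on 2021-07-22) gives a deadline of 2021-11-06; done 2021-10-04 — timely.
Step 3 — counting 42 days from 2021-10-25 (end of the 21-day response period, which began when the grievance is advanced to the department head on 2021-10-04) gives a deadline of 2021-12-06; done 2021-10-26 — timely.
Step 4 — 23 and 67 days from 2021-10-26 (when a grievance meeting is requested) are 2021-11-18 and 2022-01-01 respectively; done 2021-12-31 — within the window.
Step 5 — 10 and 25 days from 2021-12-31 (when the grievance is referred to arbitration) are 2022-01-10 and 2022-01-25 respectively; done 2022-01-23, which is between those dates.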